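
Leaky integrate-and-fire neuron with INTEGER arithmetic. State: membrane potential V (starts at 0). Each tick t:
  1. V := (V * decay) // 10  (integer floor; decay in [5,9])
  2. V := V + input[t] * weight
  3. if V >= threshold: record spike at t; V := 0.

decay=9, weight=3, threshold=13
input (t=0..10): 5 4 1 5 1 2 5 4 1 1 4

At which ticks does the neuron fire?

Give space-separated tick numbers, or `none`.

Answer: 0 2 3 6 8 10

Derivation:
t=0: input=5 -> V=0 FIRE
t=1: input=4 -> V=12
t=2: input=1 -> V=0 FIRE
t=3: input=5 -> V=0 FIRE
t=4: input=1 -> V=3
t=5: input=2 -> V=8
t=6: input=5 -> V=0 FIRE
t=7: input=4 -> V=12
t=8: input=1 -> V=0 FIRE
t=9: input=1 -> V=3
t=10: input=4 -> V=0 FIRE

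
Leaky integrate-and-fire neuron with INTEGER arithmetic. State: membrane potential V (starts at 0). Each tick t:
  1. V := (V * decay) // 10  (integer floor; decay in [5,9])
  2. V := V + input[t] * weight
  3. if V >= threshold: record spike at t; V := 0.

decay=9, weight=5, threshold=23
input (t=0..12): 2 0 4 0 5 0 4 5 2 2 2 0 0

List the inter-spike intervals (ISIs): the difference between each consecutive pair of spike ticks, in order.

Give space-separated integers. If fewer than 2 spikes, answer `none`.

t=0: input=2 -> V=10
t=1: input=0 -> V=9
t=2: input=4 -> V=0 FIRE
t=3: input=0 -> V=0
t=4: input=5 -> V=0 FIRE
t=5: input=0 -> V=0
t=6: input=4 -> V=20
t=7: input=5 -> V=0 FIRE
t=8: input=2 -> V=10
t=9: input=2 -> V=19
t=10: input=2 -> V=0 FIRE
t=11: input=0 -> V=0
t=12: input=0 -> V=0

Answer: 2 3 3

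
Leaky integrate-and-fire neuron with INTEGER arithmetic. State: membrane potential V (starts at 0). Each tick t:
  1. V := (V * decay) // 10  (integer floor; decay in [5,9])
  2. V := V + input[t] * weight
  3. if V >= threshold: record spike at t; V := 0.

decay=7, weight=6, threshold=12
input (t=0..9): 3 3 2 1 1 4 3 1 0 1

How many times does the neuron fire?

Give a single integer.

Answer: 5

Derivation:
t=0: input=3 -> V=0 FIRE
t=1: input=3 -> V=0 FIRE
t=2: input=2 -> V=0 FIRE
t=3: input=1 -> V=6
t=4: input=1 -> V=10
t=5: input=4 -> V=0 FIRE
t=6: input=3 -> V=0 FIRE
t=7: input=1 -> V=6
t=8: input=0 -> V=4
t=9: input=1 -> V=8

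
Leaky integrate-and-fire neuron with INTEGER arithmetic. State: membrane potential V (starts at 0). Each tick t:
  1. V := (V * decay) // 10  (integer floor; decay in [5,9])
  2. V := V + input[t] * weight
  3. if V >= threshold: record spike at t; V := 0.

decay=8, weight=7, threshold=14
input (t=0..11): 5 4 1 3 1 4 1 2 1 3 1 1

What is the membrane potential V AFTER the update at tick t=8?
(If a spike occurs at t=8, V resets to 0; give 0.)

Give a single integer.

t=0: input=5 -> V=0 FIRE
t=1: input=4 -> V=0 FIRE
t=2: input=1 -> V=7
t=3: input=3 -> V=0 FIRE
t=4: input=1 -> V=7
t=5: input=4 -> V=0 FIRE
t=6: input=1 -> V=7
t=7: input=2 -> V=0 FIRE
t=8: input=1 -> V=7
t=9: input=3 -> V=0 FIRE
t=10: input=1 -> V=7
t=11: input=1 -> V=12

Answer: 7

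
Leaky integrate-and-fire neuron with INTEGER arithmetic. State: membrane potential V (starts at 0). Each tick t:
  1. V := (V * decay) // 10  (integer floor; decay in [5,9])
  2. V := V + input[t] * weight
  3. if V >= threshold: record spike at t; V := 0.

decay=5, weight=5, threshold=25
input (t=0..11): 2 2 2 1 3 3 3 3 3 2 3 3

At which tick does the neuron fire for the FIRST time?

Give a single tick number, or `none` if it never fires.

t=0: input=2 -> V=10
t=1: input=2 -> V=15
t=2: input=2 -> V=17
t=3: input=1 -> V=13
t=4: input=3 -> V=21
t=5: input=3 -> V=0 FIRE
t=6: input=3 -> V=15
t=7: input=3 -> V=22
t=8: input=3 -> V=0 FIRE
t=9: input=2 -> V=10
t=10: input=3 -> V=20
t=11: input=3 -> V=0 FIRE

Answer: 5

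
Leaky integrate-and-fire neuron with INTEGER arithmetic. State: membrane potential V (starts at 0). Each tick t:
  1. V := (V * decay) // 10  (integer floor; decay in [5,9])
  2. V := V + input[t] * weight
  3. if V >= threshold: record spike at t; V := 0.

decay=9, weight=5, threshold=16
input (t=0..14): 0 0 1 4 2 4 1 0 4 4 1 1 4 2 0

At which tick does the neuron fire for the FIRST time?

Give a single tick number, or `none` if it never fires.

Answer: 3

Derivation:
t=0: input=0 -> V=0
t=1: input=0 -> V=0
t=2: input=1 -> V=5
t=3: input=4 -> V=0 FIRE
t=4: input=2 -> V=10
t=5: input=4 -> V=0 FIRE
t=6: input=1 -> V=5
t=7: input=0 -> V=4
t=8: input=4 -> V=0 FIRE
t=9: input=4 -> V=0 FIRE
t=10: input=1 -> V=5
t=11: input=1 -> V=9
t=12: input=4 -> V=0 FIRE
t=13: input=2 -> V=10
t=14: input=0 -> V=9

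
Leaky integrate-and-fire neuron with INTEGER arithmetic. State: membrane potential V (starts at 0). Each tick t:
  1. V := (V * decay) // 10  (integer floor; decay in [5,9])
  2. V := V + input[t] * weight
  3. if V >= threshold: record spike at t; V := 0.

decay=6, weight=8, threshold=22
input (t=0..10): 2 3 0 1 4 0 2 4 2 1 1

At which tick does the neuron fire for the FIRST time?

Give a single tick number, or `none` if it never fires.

t=0: input=2 -> V=16
t=1: input=3 -> V=0 FIRE
t=2: input=0 -> V=0
t=3: input=1 -> V=8
t=4: input=4 -> V=0 FIRE
t=5: input=0 -> V=0
t=6: input=2 -> V=16
t=7: input=4 -> V=0 FIRE
t=8: input=2 -> V=16
t=9: input=1 -> V=17
t=10: input=1 -> V=18

Answer: 1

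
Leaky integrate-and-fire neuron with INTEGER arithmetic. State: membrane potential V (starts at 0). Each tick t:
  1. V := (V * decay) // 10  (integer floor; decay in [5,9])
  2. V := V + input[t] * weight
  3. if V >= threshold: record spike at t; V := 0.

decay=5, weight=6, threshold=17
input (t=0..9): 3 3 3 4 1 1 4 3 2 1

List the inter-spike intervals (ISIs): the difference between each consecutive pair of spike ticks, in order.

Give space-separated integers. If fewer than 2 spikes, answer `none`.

Answer: 1 1 1 3 1

Derivation:
t=0: input=3 -> V=0 FIRE
t=1: input=3 -> V=0 FIRE
t=2: input=3 -> V=0 FIRE
t=3: input=4 -> V=0 FIRE
t=4: input=1 -> V=6
t=5: input=1 -> V=9
t=6: input=4 -> V=0 FIRE
t=7: input=3 -> V=0 FIRE
t=8: input=2 -> V=12
t=9: input=1 -> V=12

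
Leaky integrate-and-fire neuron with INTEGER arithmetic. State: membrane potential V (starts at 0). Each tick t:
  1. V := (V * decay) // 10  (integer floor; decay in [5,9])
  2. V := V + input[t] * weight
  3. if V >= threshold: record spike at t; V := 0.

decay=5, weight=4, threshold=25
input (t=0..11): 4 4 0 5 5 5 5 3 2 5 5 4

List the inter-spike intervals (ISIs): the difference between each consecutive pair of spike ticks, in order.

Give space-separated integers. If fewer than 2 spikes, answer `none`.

Answer: 2 4 2

Derivation:
t=0: input=4 -> V=16
t=1: input=4 -> V=24
t=2: input=0 -> V=12
t=3: input=5 -> V=0 FIRE
t=4: input=5 -> V=20
t=5: input=5 -> V=0 FIRE
t=6: input=5 -> V=20
t=7: input=3 -> V=22
t=8: input=2 -> V=19
t=9: input=5 -> V=0 FIRE
t=10: input=5 -> V=20
t=11: input=4 -> V=0 FIRE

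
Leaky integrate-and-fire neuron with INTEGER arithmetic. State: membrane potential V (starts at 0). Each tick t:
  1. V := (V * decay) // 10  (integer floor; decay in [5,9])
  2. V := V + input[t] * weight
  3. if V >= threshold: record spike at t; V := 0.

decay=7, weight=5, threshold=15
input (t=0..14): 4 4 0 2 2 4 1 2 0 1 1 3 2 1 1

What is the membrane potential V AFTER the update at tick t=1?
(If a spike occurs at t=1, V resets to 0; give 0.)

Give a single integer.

t=0: input=4 -> V=0 FIRE
t=1: input=4 -> V=0 FIRE
t=2: input=0 -> V=0
t=3: input=2 -> V=10
t=4: input=2 -> V=0 FIRE
t=5: input=4 -> V=0 FIRE
t=6: input=1 -> V=5
t=7: input=2 -> V=13
t=8: input=0 -> V=9
t=9: input=1 -> V=11
t=10: input=1 -> V=12
t=11: input=3 -> V=0 FIRE
t=12: input=2 -> V=10
t=13: input=1 -> V=12
t=14: input=1 -> V=13

Answer: 0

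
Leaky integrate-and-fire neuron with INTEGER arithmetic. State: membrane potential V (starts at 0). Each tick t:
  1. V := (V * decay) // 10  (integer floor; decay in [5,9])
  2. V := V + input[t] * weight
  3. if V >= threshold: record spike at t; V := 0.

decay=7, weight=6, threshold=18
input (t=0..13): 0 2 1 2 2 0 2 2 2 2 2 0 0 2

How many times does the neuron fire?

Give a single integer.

Answer: 3

Derivation:
t=0: input=0 -> V=0
t=1: input=2 -> V=12
t=2: input=1 -> V=14
t=3: input=2 -> V=0 FIRE
t=4: input=2 -> V=12
t=5: input=0 -> V=8
t=6: input=2 -> V=17
t=7: input=2 -> V=0 FIRE
t=8: input=2 -> V=12
t=9: input=2 -> V=0 FIRE
t=10: input=2 -> V=12
t=11: input=0 -> V=8
t=12: input=0 -> V=5
t=13: input=2 -> V=15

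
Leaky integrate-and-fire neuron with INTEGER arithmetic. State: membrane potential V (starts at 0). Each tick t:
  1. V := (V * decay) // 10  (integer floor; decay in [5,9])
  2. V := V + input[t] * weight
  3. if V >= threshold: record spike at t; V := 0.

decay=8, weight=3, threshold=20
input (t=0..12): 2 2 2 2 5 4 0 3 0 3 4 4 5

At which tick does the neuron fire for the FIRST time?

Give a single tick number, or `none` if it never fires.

Answer: 4

Derivation:
t=0: input=2 -> V=6
t=1: input=2 -> V=10
t=2: input=2 -> V=14
t=3: input=2 -> V=17
t=4: input=5 -> V=0 FIRE
t=5: input=4 -> V=12
t=6: input=0 -> V=9
t=7: input=3 -> V=16
t=8: input=0 -> V=12
t=9: input=3 -> V=18
t=10: input=4 -> V=0 FIRE
t=11: input=4 -> V=12
t=12: input=5 -> V=0 FIRE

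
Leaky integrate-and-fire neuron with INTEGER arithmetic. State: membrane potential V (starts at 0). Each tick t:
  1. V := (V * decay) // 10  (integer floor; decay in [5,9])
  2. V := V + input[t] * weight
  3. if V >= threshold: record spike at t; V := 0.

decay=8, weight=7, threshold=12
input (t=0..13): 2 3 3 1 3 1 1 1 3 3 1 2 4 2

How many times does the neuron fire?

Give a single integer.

t=0: input=2 -> V=0 FIRE
t=1: input=3 -> V=0 FIRE
t=2: input=3 -> V=0 FIRE
t=3: input=1 -> V=7
t=4: input=3 -> V=0 FIRE
t=5: input=1 -> V=7
t=6: input=1 -> V=0 FIRE
t=7: input=1 -> V=7
t=8: input=3 -> V=0 FIRE
t=9: input=3 -> V=0 FIRE
t=10: input=1 -> V=7
t=11: input=2 -> V=0 FIRE
t=12: input=4 -> V=0 FIRE
t=13: input=2 -> V=0 FIRE

Answer: 10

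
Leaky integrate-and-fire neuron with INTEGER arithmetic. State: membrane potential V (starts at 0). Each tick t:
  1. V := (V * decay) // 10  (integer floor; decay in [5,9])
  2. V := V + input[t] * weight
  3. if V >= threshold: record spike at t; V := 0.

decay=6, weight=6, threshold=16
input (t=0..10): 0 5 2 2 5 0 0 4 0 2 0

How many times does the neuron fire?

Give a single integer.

t=0: input=0 -> V=0
t=1: input=5 -> V=0 FIRE
t=2: input=2 -> V=12
t=3: input=2 -> V=0 FIRE
t=4: input=5 -> V=0 FIRE
t=5: input=0 -> V=0
t=6: input=0 -> V=0
t=7: input=4 -> V=0 FIRE
t=8: input=0 -> V=0
t=9: input=2 -> V=12
t=10: input=0 -> V=7

Answer: 4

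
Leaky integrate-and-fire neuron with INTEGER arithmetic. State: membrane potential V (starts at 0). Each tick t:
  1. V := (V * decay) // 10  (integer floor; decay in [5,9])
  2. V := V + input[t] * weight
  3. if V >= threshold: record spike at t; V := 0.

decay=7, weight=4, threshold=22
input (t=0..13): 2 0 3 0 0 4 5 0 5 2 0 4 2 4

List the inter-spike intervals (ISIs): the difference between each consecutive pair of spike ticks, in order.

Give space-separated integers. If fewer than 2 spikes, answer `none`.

Answer: 3 4

Derivation:
t=0: input=2 -> V=8
t=1: input=0 -> V=5
t=2: input=3 -> V=15
t=3: input=0 -> V=10
t=4: input=0 -> V=7
t=5: input=4 -> V=20
t=6: input=5 -> V=0 FIRE
t=7: input=0 -> V=0
t=8: input=5 -> V=20
t=9: input=2 -> V=0 FIRE
t=10: input=0 -> V=0
t=11: input=4 -> V=16
t=12: input=2 -> V=19
t=13: input=4 -> V=0 FIRE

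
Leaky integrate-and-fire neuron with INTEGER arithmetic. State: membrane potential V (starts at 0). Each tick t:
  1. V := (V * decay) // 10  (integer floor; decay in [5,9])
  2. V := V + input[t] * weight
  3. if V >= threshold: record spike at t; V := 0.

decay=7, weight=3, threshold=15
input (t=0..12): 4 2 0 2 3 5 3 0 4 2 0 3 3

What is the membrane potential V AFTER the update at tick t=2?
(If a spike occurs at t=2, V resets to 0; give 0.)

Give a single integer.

Answer: 9

Derivation:
t=0: input=4 -> V=12
t=1: input=2 -> V=14
t=2: input=0 -> V=9
t=3: input=2 -> V=12
t=4: input=3 -> V=0 FIRE
t=5: input=5 -> V=0 FIRE
t=6: input=3 -> V=9
t=7: input=0 -> V=6
t=8: input=4 -> V=0 FIRE
t=9: input=2 -> V=6
t=10: input=0 -> V=4
t=11: input=3 -> V=11
t=12: input=3 -> V=0 FIRE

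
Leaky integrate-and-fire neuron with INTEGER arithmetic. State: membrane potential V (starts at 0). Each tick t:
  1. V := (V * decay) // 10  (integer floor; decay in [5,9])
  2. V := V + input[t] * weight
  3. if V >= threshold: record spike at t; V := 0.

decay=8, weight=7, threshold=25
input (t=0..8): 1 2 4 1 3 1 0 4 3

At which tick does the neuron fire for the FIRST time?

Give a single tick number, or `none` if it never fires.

Answer: 2

Derivation:
t=0: input=1 -> V=7
t=1: input=2 -> V=19
t=2: input=4 -> V=0 FIRE
t=3: input=1 -> V=7
t=4: input=3 -> V=0 FIRE
t=5: input=1 -> V=7
t=6: input=0 -> V=5
t=7: input=4 -> V=0 FIRE
t=8: input=3 -> V=21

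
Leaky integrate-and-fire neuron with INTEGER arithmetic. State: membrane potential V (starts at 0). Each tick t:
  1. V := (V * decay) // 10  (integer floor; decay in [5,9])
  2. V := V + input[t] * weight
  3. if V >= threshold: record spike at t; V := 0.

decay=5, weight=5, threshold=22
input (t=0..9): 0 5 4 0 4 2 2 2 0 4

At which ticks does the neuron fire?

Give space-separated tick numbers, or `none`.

Answer: 1 4 9

Derivation:
t=0: input=0 -> V=0
t=1: input=5 -> V=0 FIRE
t=2: input=4 -> V=20
t=3: input=0 -> V=10
t=4: input=4 -> V=0 FIRE
t=5: input=2 -> V=10
t=6: input=2 -> V=15
t=7: input=2 -> V=17
t=8: input=0 -> V=8
t=9: input=4 -> V=0 FIRE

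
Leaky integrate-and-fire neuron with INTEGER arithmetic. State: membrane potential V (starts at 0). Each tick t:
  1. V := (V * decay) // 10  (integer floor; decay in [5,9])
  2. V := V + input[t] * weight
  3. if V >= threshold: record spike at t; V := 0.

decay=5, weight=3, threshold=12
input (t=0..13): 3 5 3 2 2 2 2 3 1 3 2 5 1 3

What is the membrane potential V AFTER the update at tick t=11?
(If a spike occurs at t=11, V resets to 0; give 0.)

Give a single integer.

t=0: input=3 -> V=9
t=1: input=5 -> V=0 FIRE
t=2: input=3 -> V=9
t=3: input=2 -> V=10
t=4: input=2 -> V=11
t=5: input=2 -> V=11
t=6: input=2 -> V=11
t=7: input=3 -> V=0 FIRE
t=8: input=1 -> V=3
t=9: input=3 -> V=10
t=10: input=2 -> V=11
t=11: input=5 -> V=0 FIRE
t=12: input=1 -> V=3
t=13: input=3 -> V=10

Answer: 0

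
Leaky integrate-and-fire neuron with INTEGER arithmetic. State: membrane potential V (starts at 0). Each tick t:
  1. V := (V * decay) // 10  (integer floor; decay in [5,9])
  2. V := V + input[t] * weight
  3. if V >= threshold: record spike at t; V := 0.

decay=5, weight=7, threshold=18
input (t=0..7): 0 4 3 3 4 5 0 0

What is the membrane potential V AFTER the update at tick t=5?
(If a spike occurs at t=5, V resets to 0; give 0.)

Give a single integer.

Answer: 0

Derivation:
t=0: input=0 -> V=0
t=1: input=4 -> V=0 FIRE
t=2: input=3 -> V=0 FIRE
t=3: input=3 -> V=0 FIRE
t=4: input=4 -> V=0 FIRE
t=5: input=5 -> V=0 FIRE
t=6: input=0 -> V=0
t=7: input=0 -> V=0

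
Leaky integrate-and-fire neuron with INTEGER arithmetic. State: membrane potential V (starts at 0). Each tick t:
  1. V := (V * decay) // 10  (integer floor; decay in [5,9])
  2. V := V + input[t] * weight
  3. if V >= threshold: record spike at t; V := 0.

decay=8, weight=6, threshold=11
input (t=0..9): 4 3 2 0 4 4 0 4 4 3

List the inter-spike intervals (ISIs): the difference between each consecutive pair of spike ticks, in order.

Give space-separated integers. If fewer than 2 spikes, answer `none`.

Answer: 1 1 2 1 2 1 1

Derivation:
t=0: input=4 -> V=0 FIRE
t=1: input=3 -> V=0 FIRE
t=2: input=2 -> V=0 FIRE
t=3: input=0 -> V=0
t=4: input=4 -> V=0 FIRE
t=5: input=4 -> V=0 FIRE
t=6: input=0 -> V=0
t=7: input=4 -> V=0 FIRE
t=8: input=4 -> V=0 FIRE
t=9: input=3 -> V=0 FIRE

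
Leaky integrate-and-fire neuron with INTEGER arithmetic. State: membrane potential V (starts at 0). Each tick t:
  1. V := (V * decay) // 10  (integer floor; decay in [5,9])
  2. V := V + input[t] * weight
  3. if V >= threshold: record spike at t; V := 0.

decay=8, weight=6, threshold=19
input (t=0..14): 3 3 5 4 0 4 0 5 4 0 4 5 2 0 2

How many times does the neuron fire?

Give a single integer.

Answer: 9

Derivation:
t=0: input=3 -> V=18
t=1: input=3 -> V=0 FIRE
t=2: input=5 -> V=0 FIRE
t=3: input=4 -> V=0 FIRE
t=4: input=0 -> V=0
t=5: input=4 -> V=0 FIRE
t=6: input=0 -> V=0
t=7: input=5 -> V=0 FIRE
t=8: input=4 -> V=0 FIRE
t=9: input=0 -> V=0
t=10: input=4 -> V=0 FIRE
t=11: input=5 -> V=0 FIRE
t=12: input=2 -> V=12
t=13: input=0 -> V=9
t=14: input=2 -> V=0 FIRE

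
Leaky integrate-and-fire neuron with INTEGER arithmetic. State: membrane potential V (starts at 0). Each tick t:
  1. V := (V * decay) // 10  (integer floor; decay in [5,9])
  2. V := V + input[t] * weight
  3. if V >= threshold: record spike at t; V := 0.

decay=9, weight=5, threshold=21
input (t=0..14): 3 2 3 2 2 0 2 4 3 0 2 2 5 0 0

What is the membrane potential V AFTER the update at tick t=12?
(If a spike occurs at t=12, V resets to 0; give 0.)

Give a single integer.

t=0: input=3 -> V=15
t=1: input=2 -> V=0 FIRE
t=2: input=3 -> V=15
t=3: input=2 -> V=0 FIRE
t=4: input=2 -> V=10
t=5: input=0 -> V=9
t=6: input=2 -> V=18
t=7: input=4 -> V=0 FIRE
t=8: input=3 -> V=15
t=9: input=0 -> V=13
t=10: input=2 -> V=0 FIRE
t=11: input=2 -> V=10
t=12: input=5 -> V=0 FIRE
t=13: input=0 -> V=0
t=14: input=0 -> V=0

Answer: 0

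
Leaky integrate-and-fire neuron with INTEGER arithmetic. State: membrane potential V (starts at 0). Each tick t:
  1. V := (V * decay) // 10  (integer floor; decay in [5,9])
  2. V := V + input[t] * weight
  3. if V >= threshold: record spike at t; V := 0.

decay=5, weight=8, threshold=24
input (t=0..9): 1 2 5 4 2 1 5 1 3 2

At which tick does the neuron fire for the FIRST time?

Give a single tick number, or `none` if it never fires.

t=0: input=1 -> V=8
t=1: input=2 -> V=20
t=2: input=5 -> V=0 FIRE
t=3: input=4 -> V=0 FIRE
t=4: input=2 -> V=16
t=5: input=1 -> V=16
t=6: input=5 -> V=0 FIRE
t=7: input=1 -> V=8
t=8: input=3 -> V=0 FIRE
t=9: input=2 -> V=16

Answer: 2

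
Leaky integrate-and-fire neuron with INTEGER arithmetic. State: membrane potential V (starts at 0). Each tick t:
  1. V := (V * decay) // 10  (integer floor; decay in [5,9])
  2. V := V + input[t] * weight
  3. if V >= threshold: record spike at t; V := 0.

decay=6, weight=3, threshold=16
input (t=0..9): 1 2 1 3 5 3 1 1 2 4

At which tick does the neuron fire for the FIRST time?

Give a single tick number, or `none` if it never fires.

Answer: 4

Derivation:
t=0: input=1 -> V=3
t=1: input=2 -> V=7
t=2: input=1 -> V=7
t=3: input=3 -> V=13
t=4: input=5 -> V=0 FIRE
t=5: input=3 -> V=9
t=6: input=1 -> V=8
t=7: input=1 -> V=7
t=8: input=2 -> V=10
t=9: input=4 -> V=0 FIRE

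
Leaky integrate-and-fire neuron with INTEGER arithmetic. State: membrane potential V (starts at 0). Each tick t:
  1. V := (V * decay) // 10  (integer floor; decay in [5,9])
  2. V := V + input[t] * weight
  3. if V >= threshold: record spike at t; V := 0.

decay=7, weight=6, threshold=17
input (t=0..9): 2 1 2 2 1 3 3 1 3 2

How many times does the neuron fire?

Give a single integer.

Answer: 4

Derivation:
t=0: input=2 -> V=12
t=1: input=1 -> V=14
t=2: input=2 -> V=0 FIRE
t=3: input=2 -> V=12
t=4: input=1 -> V=14
t=5: input=3 -> V=0 FIRE
t=6: input=3 -> V=0 FIRE
t=7: input=1 -> V=6
t=8: input=3 -> V=0 FIRE
t=9: input=2 -> V=12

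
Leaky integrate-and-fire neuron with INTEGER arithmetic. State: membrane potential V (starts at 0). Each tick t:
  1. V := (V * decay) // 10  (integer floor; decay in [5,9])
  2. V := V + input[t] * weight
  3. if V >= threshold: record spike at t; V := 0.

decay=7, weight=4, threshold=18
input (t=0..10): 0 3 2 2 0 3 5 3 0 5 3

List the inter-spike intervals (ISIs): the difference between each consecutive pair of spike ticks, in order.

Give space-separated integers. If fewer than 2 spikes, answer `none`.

t=0: input=0 -> V=0
t=1: input=3 -> V=12
t=2: input=2 -> V=16
t=3: input=2 -> V=0 FIRE
t=4: input=0 -> V=0
t=5: input=3 -> V=12
t=6: input=5 -> V=0 FIRE
t=7: input=3 -> V=12
t=8: input=0 -> V=8
t=9: input=5 -> V=0 FIRE
t=10: input=3 -> V=12

Answer: 3 3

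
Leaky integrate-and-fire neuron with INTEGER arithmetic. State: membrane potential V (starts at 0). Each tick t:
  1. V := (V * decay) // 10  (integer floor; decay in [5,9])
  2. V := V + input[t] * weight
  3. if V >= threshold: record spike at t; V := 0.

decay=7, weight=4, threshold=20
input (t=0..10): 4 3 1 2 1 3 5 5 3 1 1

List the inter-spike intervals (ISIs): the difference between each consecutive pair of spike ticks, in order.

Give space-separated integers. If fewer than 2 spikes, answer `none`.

t=0: input=4 -> V=16
t=1: input=3 -> V=0 FIRE
t=2: input=1 -> V=4
t=3: input=2 -> V=10
t=4: input=1 -> V=11
t=5: input=3 -> V=19
t=6: input=5 -> V=0 FIRE
t=7: input=5 -> V=0 FIRE
t=8: input=3 -> V=12
t=9: input=1 -> V=12
t=10: input=1 -> V=12

Answer: 5 1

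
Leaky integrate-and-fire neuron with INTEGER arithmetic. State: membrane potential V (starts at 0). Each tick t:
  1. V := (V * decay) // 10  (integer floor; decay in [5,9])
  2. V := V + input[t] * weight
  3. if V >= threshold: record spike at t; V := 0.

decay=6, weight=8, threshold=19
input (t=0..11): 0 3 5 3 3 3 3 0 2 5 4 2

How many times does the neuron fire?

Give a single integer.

Answer: 8

Derivation:
t=0: input=0 -> V=0
t=1: input=3 -> V=0 FIRE
t=2: input=5 -> V=0 FIRE
t=3: input=3 -> V=0 FIRE
t=4: input=3 -> V=0 FIRE
t=5: input=3 -> V=0 FIRE
t=6: input=3 -> V=0 FIRE
t=7: input=0 -> V=0
t=8: input=2 -> V=16
t=9: input=5 -> V=0 FIRE
t=10: input=4 -> V=0 FIRE
t=11: input=2 -> V=16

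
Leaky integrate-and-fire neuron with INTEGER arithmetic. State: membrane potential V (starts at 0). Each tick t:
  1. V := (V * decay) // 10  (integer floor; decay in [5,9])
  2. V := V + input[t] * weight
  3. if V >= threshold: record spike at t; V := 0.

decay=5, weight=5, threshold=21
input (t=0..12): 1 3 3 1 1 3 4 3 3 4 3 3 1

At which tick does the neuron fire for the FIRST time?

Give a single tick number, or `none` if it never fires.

Answer: 2

Derivation:
t=0: input=1 -> V=5
t=1: input=3 -> V=17
t=2: input=3 -> V=0 FIRE
t=3: input=1 -> V=5
t=4: input=1 -> V=7
t=5: input=3 -> V=18
t=6: input=4 -> V=0 FIRE
t=7: input=3 -> V=15
t=8: input=3 -> V=0 FIRE
t=9: input=4 -> V=20
t=10: input=3 -> V=0 FIRE
t=11: input=3 -> V=15
t=12: input=1 -> V=12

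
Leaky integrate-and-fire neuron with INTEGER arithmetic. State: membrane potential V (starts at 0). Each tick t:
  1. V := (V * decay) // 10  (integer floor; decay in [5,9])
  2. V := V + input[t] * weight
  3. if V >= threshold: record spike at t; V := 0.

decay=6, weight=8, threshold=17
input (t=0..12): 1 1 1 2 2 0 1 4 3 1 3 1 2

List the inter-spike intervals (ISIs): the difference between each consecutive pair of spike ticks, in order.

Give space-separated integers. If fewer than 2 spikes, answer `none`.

t=0: input=1 -> V=8
t=1: input=1 -> V=12
t=2: input=1 -> V=15
t=3: input=2 -> V=0 FIRE
t=4: input=2 -> V=16
t=5: input=0 -> V=9
t=6: input=1 -> V=13
t=7: input=4 -> V=0 FIRE
t=8: input=3 -> V=0 FIRE
t=9: input=1 -> V=8
t=10: input=3 -> V=0 FIRE
t=11: input=1 -> V=8
t=12: input=2 -> V=0 FIRE

Answer: 4 1 2 2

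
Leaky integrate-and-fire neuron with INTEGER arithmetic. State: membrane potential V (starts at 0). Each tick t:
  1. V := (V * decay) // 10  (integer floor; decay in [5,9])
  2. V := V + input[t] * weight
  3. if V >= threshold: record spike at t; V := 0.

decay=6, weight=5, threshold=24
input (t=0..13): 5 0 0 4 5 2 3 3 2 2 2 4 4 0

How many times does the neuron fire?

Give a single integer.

t=0: input=5 -> V=0 FIRE
t=1: input=0 -> V=0
t=2: input=0 -> V=0
t=3: input=4 -> V=20
t=4: input=5 -> V=0 FIRE
t=5: input=2 -> V=10
t=6: input=3 -> V=21
t=7: input=3 -> V=0 FIRE
t=8: input=2 -> V=10
t=9: input=2 -> V=16
t=10: input=2 -> V=19
t=11: input=4 -> V=0 FIRE
t=12: input=4 -> V=20
t=13: input=0 -> V=12

Answer: 4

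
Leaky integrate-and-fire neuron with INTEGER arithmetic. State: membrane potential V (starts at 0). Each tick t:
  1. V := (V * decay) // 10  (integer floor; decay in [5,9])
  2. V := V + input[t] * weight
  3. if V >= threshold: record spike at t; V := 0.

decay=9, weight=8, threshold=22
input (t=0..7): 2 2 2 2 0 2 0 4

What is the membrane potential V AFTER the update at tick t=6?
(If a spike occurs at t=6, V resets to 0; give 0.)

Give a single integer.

t=0: input=2 -> V=16
t=1: input=2 -> V=0 FIRE
t=2: input=2 -> V=16
t=3: input=2 -> V=0 FIRE
t=4: input=0 -> V=0
t=5: input=2 -> V=16
t=6: input=0 -> V=14
t=7: input=4 -> V=0 FIRE

Answer: 14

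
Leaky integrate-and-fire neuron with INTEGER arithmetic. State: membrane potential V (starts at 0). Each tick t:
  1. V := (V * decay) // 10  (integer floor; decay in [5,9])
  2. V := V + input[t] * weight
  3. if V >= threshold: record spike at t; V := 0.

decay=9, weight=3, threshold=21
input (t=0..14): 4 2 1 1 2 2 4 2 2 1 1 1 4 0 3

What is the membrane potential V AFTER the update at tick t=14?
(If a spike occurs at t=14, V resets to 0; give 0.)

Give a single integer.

t=0: input=4 -> V=12
t=1: input=2 -> V=16
t=2: input=1 -> V=17
t=3: input=1 -> V=18
t=4: input=2 -> V=0 FIRE
t=5: input=2 -> V=6
t=6: input=4 -> V=17
t=7: input=2 -> V=0 FIRE
t=8: input=2 -> V=6
t=9: input=1 -> V=8
t=10: input=1 -> V=10
t=11: input=1 -> V=12
t=12: input=4 -> V=0 FIRE
t=13: input=0 -> V=0
t=14: input=3 -> V=9

Answer: 9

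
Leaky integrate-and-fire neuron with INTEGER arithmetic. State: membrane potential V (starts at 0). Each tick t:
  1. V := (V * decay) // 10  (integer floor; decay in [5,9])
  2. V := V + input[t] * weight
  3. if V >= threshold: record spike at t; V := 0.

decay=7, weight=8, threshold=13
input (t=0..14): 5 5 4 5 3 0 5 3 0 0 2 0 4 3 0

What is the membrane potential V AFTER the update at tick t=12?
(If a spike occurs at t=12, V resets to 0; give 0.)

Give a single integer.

Answer: 0

Derivation:
t=0: input=5 -> V=0 FIRE
t=1: input=5 -> V=0 FIRE
t=2: input=4 -> V=0 FIRE
t=3: input=5 -> V=0 FIRE
t=4: input=3 -> V=0 FIRE
t=5: input=0 -> V=0
t=6: input=5 -> V=0 FIRE
t=7: input=3 -> V=0 FIRE
t=8: input=0 -> V=0
t=9: input=0 -> V=0
t=10: input=2 -> V=0 FIRE
t=11: input=0 -> V=0
t=12: input=4 -> V=0 FIRE
t=13: input=3 -> V=0 FIRE
t=14: input=0 -> V=0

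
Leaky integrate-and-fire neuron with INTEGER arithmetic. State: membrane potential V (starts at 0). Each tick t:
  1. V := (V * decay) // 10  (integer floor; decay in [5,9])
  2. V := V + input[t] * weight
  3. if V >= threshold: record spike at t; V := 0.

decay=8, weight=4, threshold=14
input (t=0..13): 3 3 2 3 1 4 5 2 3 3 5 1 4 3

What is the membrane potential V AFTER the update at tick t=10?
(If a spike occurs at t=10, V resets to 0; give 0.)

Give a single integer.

t=0: input=3 -> V=12
t=1: input=3 -> V=0 FIRE
t=2: input=2 -> V=8
t=3: input=3 -> V=0 FIRE
t=4: input=1 -> V=4
t=5: input=4 -> V=0 FIRE
t=6: input=5 -> V=0 FIRE
t=7: input=2 -> V=8
t=8: input=3 -> V=0 FIRE
t=9: input=3 -> V=12
t=10: input=5 -> V=0 FIRE
t=11: input=1 -> V=4
t=12: input=4 -> V=0 FIRE
t=13: input=3 -> V=12

Answer: 0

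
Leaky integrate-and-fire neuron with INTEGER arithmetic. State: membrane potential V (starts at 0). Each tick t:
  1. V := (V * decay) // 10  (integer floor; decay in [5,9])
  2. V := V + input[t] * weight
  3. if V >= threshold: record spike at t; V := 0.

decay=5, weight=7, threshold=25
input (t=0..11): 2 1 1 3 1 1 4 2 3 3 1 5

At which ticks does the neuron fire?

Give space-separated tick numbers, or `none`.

Answer: 3 6 8 11

Derivation:
t=0: input=2 -> V=14
t=1: input=1 -> V=14
t=2: input=1 -> V=14
t=3: input=3 -> V=0 FIRE
t=4: input=1 -> V=7
t=5: input=1 -> V=10
t=6: input=4 -> V=0 FIRE
t=7: input=2 -> V=14
t=8: input=3 -> V=0 FIRE
t=9: input=3 -> V=21
t=10: input=1 -> V=17
t=11: input=5 -> V=0 FIRE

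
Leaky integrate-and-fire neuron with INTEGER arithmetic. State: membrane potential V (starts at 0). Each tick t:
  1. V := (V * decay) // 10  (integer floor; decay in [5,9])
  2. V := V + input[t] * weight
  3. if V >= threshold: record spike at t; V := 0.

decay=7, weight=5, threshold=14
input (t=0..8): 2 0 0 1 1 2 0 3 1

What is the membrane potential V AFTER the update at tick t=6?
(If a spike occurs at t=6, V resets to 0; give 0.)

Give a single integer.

Answer: 0

Derivation:
t=0: input=2 -> V=10
t=1: input=0 -> V=7
t=2: input=0 -> V=4
t=3: input=1 -> V=7
t=4: input=1 -> V=9
t=5: input=2 -> V=0 FIRE
t=6: input=0 -> V=0
t=7: input=3 -> V=0 FIRE
t=8: input=1 -> V=5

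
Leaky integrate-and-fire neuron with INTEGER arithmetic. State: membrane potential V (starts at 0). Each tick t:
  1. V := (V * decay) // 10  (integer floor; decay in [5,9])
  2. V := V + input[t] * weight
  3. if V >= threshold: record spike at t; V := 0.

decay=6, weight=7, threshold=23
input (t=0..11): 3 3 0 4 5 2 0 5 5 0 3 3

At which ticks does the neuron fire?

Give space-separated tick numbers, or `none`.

t=0: input=3 -> V=21
t=1: input=3 -> V=0 FIRE
t=2: input=0 -> V=0
t=3: input=4 -> V=0 FIRE
t=4: input=5 -> V=0 FIRE
t=5: input=2 -> V=14
t=6: input=0 -> V=8
t=7: input=5 -> V=0 FIRE
t=8: input=5 -> V=0 FIRE
t=9: input=0 -> V=0
t=10: input=3 -> V=21
t=11: input=3 -> V=0 FIRE

Answer: 1 3 4 7 8 11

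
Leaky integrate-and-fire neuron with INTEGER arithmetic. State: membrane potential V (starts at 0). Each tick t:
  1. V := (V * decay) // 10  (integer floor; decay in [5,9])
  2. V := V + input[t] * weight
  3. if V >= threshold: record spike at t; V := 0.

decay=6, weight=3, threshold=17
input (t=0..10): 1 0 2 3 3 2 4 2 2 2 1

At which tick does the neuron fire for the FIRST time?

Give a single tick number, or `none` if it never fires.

t=0: input=1 -> V=3
t=1: input=0 -> V=1
t=2: input=2 -> V=6
t=3: input=3 -> V=12
t=4: input=3 -> V=16
t=5: input=2 -> V=15
t=6: input=4 -> V=0 FIRE
t=7: input=2 -> V=6
t=8: input=2 -> V=9
t=9: input=2 -> V=11
t=10: input=1 -> V=9

Answer: 6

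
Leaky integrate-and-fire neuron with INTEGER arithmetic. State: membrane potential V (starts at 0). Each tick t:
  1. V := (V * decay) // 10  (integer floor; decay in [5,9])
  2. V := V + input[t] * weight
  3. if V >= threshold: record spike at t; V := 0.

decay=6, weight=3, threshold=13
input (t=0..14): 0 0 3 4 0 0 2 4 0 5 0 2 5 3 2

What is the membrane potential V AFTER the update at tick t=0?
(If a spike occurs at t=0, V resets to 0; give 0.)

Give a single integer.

Answer: 0

Derivation:
t=0: input=0 -> V=0
t=1: input=0 -> V=0
t=2: input=3 -> V=9
t=3: input=4 -> V=0 FIRE
t=4: input=0 -> V=0
t=5: input=0 -> V=0
t=6: input=2 -> V=6
t=7: input=4 -> V=0 FIRE
t=8: input=0 -> V=0
t=9: input=5 -> V=0 FIRE
t=10: input=0 -> V=0
t=11: input=2 -> V=6
t=12: input=5 -> V=0 FIRE
t=13: input=3 -> V=9
t=14: input=2 -> V=11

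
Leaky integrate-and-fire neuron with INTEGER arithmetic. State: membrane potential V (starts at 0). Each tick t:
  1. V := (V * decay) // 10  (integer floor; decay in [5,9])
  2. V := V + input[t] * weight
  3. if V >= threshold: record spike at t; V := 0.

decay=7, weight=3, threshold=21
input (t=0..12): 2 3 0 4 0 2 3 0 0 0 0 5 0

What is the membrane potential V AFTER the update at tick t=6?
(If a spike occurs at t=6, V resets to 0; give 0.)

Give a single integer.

Answer: 18

Derivation:
t=0: input=2 -> V=6
t=1: input=3 -> V=13
t=2: input=0 -> V=9
t=3: input=4 -> V=18
t=4: input=0 -> V=12
t=5: input=2 -> V=14
t=6: input=3 -> V=18
t=7: input=0 -> V=12
t=8: input=0 -> V=8
t=9: input=0 -> V=5
t=10: input=0 -> V=3
t=11: input=5 -> V=17
t=12: input=0 -> V=11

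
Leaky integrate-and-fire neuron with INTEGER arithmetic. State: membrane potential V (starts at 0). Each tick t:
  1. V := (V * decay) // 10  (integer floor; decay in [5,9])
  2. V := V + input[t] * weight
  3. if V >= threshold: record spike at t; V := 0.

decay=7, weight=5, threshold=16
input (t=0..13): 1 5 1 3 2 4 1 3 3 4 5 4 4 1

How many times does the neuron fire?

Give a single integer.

Answer: 8

Derivation:
t=0: input=1 -> V=5
t=1: input=5 -> V=0 FIRE
t=2: input=1 -> V=5
t=3: input=3 -> V=0 FIRE
t=4: input=2 -> V=10
t=5: input=4 -> V=0 FIRE
t=6: input=1 -> V=5
t=7: input=3 -> V=0 FIRE
t=8: input=3 -> V=15
t=9: input=4 -> V=0 FIRE
t=10: input=5 -> V=0 FIRE
t=11: input=4 -> V=0 FIRE
t=12: input=4 -> V=0 FIRE
t=13: input=1 -> V=5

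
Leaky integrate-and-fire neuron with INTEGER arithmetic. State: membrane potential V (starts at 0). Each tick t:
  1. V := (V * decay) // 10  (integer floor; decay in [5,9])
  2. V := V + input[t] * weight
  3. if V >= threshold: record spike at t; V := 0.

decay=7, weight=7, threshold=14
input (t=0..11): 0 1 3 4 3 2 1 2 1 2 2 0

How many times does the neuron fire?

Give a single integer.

Answer: 7

Derivation:
t=0: input=0 -> V=0
t=1: input=1 -> V=7
t=2: input=3 -> V=0 FIRE
t=3: input=4 -> V=0 FIRE
t=4: input=3 -> V=0 FIRE
t=5: input=2 -> V=0 FIRE
t=6: input=1 -> V=7
t=7: input=2 -> V=0 FIRE
t=8: input=1 -> V=7
t=9: input=2 -> V=0 FIRE
t=10: input=2 -> V=0 FIRE
t=11: input=0 -> V=0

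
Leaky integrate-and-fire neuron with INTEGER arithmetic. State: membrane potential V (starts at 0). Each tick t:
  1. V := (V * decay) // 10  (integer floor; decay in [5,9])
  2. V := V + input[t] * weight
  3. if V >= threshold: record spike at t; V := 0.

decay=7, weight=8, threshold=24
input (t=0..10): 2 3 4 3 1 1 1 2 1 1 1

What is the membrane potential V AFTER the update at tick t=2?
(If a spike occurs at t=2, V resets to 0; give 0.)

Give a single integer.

t=0: input=2 -> V=16
t=1: input=3 -> V=0 FIRE
t=2: input=4 -> V=0 FIRE
t=3: input=3 -> V=0 FIRE
t=4: input=1 -> V=8
t=5: input=1 -> V=13
t=6: input=1 -> V=17
t=7: input=2 -> V=0 FIRE
t=8: input=1 -> V=8
t=9: input=1 -> V=13
t=10: input=1 -> V=17

Answer: 0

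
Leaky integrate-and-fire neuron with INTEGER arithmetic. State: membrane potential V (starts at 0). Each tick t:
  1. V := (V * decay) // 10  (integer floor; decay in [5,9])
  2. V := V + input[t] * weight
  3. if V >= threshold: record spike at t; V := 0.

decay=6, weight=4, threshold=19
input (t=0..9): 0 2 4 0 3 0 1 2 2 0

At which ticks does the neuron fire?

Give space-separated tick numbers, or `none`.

Answer: 2

Derivation:
t=0: input=0 -> V=0
t=1: input=2 -> V=8
t=2: input=4 -> V=0 FIRE
t=3: input=0 -> V=0
t=4: input=3 -> V=12
t=5: input=0 -> V=7
t=6: input=1 -> V=8
t=7: input=2 -> V=12
t=8: input=2 -> V=15
t=9: input=0 -> V=9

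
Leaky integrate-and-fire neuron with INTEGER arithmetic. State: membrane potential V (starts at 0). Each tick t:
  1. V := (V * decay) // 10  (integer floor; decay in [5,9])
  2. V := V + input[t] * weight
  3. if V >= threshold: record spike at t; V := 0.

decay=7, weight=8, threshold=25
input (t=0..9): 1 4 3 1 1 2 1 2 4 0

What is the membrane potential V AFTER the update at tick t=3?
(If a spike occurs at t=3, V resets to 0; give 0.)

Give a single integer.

Answer: 24

Derivation:
t=0: input=1 -> V=8
t=1: input=4 -> V=0 FIRE
t=2: input=3 -> V=24
t=3: input=1 -> V=24
t=4: input=1 -> V=24
t=5: input=2 -> V=0 FIRE
t=6: input=1 -> V=8
t=7: input=2 -> V=21
t=8: input=4 -> V=0 FIRE
t=9: input=0 -> V=0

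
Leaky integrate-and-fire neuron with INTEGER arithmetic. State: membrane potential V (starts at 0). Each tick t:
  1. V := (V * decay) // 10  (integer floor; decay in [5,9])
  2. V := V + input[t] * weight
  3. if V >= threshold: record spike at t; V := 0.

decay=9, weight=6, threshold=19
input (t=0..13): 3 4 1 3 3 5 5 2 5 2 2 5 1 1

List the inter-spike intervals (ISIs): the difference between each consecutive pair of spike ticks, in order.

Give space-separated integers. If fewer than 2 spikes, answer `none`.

t=0: input=3 -> V=18
t=1: input=4 -> V=0 FIRE
t=2: input=1 -> V=6
t=3: input=3 -> V=0 FIRE
t=4: input=3 -> V=18
t=5: input=5 -> V=0 FIRE
t=6: input=5 -> V=0 FIRE
t=7: input=2 -> V=12
t=8: input=5 -> V=0 FIRE
t=9: input=2 -> V=12
t=10: input=2 -> V=0 FIRE
t=11: input=5 -> V=0 FIRE
t=12: input=1 -> V=6
t=13: input=1 -> V=11

Answer: 2 2 1 2 2 1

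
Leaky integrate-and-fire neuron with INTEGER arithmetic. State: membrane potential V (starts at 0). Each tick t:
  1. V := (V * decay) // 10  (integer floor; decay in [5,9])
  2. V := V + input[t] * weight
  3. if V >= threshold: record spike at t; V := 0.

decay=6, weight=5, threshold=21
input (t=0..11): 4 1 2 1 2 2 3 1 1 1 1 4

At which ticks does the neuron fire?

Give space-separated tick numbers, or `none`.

t=0: input=4 -> V=20
t=1: input=1 -> V=17
t=2: input=2 -> V=20
t=3: input=1 -> V=17
t=4: input=2 -> V=20
t=5: input=2 -> V=0 FIRE
t=6: input=3 -> V=15
t=7: input=1 -> V=14
t=8: input=1 -> V=13
t=9: input=1 -> V=12
t=10: input=1 -> V=12
t=11: input=4 -> V=0 FIRE

Answer: 5 11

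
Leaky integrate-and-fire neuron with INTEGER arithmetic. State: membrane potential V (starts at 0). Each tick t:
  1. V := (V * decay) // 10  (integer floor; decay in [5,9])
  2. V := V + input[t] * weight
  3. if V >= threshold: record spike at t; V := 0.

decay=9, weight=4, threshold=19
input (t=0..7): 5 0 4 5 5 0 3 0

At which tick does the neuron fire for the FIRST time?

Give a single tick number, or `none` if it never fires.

Answer: 0

Derivation:
t=0: input=5 -> V=0 FIRE
t=1: input=0 -> V=0
t=2: input=4 -> V=16
t=3: input=5 -> V=0 FIRE
t=4: input=5 -> V=0 FIRE
t=5: input=0 -> V=0
t=6: input=3 -> V=12
t=7: input=0 -> V=10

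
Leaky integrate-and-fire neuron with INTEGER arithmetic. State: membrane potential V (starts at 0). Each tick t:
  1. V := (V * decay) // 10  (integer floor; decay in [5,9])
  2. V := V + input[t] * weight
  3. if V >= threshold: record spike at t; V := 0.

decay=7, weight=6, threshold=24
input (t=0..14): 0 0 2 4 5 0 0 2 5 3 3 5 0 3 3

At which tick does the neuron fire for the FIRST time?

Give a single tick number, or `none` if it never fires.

t=0: input=0 -> V=0
t=1: input=0 -> V=0
t=2: input=2 -> V=12
t=3: input=4 -> V=0 FIRE
t=4: input=5 -> V=0 FIRE
t=5: input=0 -> V=0
t=6: input=0 -> V=0
t=7: input=2 -> V=12
t=8: input=5 -> V=0 FIRE
t=9: input=3 -> V=18
t=10: input=3 -> V=0 FIRE
t=11: input=5 -> V=0 FIRE
t=12: input=0 -> V=0
t=13: input=3 -> V=18
t=14: input=3 -> V=0 FIRE

Answer: 3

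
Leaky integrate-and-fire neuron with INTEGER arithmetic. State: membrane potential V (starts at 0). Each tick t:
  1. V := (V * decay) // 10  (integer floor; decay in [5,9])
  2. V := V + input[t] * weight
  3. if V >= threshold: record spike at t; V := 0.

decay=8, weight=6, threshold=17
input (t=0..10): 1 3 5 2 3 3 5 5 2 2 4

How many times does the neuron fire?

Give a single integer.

t=0: input=1 -> V=6
t=1: input=3 -> V=0 FIRE
t=2: input=5 -> V=0 FIRE
t=3: input=2 -> V=12
t=4: input=3 -> V=0 FIRE
t=5: input=3 -> V=0 FIRE
t=6: input=5 -> V=0 FIRE
t=7: input=5 -> V=0 FIRE
t=8: input=2 -> V=12
t=9: input=2 -> V=0 FIRE
t=10: input=4 -> V=0 FIRE

Answer: 8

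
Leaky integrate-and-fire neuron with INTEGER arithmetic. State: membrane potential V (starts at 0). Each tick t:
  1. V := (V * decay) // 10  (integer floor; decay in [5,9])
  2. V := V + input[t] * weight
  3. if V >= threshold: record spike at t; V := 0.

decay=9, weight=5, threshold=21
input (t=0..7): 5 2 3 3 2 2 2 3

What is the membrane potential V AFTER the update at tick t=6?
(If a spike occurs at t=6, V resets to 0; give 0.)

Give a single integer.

Answer: 19

Derivation:
t=0: input=5 -> V=0 FIRE
t=1: input=2 -> V=10
t=2: input=3 -> V=0 FIRE
t=3: input=3 -> V=15
t=4: input=2 -> V=0 FIRE
t=5: input=2 -> V=10
t=6: input=2 -> V=19
t=7: input=3 -> V=0 FIRE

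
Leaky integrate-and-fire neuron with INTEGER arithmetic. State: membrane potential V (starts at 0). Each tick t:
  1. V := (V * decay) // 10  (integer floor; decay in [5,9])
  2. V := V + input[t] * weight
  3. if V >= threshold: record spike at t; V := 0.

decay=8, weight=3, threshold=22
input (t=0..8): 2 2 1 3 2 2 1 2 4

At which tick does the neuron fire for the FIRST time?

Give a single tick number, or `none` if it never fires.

Answer: 8

Derivation:
t=0: input=2 -> V=6
t=1: input=2 -> V=10
t=2: input=1 -> V=11
t=3: input=3 -> V=17
t=4: input=2 -> V=19
t=5: input=2 -> V=21
t=6: input=1 -> V=19
t=7: input=2 -> V=21
t=8: input=4 -> V=0 FIRE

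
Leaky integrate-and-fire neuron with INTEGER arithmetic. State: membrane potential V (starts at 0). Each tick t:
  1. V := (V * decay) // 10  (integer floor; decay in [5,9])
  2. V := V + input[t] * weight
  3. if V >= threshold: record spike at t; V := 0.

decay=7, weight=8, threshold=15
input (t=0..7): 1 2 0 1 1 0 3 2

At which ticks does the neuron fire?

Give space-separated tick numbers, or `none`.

t=0: input=1 -> V=8
t=1: input=2 -> V=0 FIRE
t=2: input=0 -> V=0
t=3: input=1 -> V=8
t=4: input=1 -> V=13
t=5: input=0 -> V=9
t=6: input=3 -> V=0 FIRE
t=7: input=2 -> V=0 FIRE

Answer: 1 6 7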